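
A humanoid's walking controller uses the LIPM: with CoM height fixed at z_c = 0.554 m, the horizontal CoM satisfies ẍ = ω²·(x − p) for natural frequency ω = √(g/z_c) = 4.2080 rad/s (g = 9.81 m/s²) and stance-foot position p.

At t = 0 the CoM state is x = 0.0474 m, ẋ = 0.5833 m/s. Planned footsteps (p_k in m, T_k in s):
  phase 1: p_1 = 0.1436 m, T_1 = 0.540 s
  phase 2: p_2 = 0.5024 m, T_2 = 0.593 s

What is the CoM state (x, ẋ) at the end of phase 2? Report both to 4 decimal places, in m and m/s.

x = 0.8063, ẋ = 1.4116

phase 1: p=0.1436, T=0.540, ωT=2.272320, cosh=4.902478, sinh=4.799405; start (x,ẋ)=(0.047400, 0.583300) → end (x,ẋ)=(0.337260, 0.916770)
phase 2: p=0.5024, T=0.593, ωT=2.495344, cosh=6.104186, sinh=6.021718; start (x,ẋ)=(0.337260, 0.916770) → end (x,ẋ)=(0.806270, 1.411598)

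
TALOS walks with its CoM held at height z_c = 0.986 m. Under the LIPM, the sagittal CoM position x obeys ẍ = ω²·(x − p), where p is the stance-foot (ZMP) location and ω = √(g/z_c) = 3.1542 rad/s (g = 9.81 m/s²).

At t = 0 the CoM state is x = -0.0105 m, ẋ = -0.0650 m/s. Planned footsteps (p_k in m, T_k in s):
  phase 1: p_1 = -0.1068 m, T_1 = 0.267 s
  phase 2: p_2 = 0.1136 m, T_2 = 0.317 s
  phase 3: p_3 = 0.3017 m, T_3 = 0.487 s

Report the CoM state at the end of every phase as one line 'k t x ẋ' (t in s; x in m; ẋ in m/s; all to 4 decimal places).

1 0.2670 0.0062 0.1977
2 0.5840 0.0216 -0.0929
3 1.0710 -0.4444 -2.1833

phase 1: p=-0.1068, T=0.267, ωT=0.842171, cosh=1.376088, sinh=0.945314; start (x,ẋ)=(-0.010500, -0.065000) → end (x,ẋ)=(0.006237, 0.197693)
phase 2: p=0.1136, T=0.317, ωT=0.999881, cosh=1.542941, sinh=1.175018; start (x,ẋ)=(0.006237, 0.197693) → end (x,ẋ)=(0.021590, -0.092886)
phase 3: p=0.3017, T=0.487, ωT=1.536095, cosh=2.430816, sinh=2.215596; start (x,ẋ)=(0.021590, -0.092886) → end (x,ẋ)=(-0.444440, -2.183315)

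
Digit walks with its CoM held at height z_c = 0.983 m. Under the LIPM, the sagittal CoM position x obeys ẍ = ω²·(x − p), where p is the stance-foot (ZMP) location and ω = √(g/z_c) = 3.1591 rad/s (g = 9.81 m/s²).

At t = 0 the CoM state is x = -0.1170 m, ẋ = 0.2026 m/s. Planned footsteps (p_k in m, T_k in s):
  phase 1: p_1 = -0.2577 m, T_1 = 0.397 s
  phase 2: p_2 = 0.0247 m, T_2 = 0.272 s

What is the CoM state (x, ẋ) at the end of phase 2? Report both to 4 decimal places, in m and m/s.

x = 0.4838, ẋ = 1.7988

phase 1: p=-0.2577, T=0.397, ωT=1.254163, cosh=1.895109, sinh=1.609794; start (x,ẋ)=(-0.117000, 0.202600) → end (x,ẋ)=(0.112181, 1.099479)
phase 2: p=0.0247, T=0.272, ωT=0.859275, cosh=1.392459, sinh=0.968990; start (x,ẋ)=(0.112181, 1.099479) → end (x,ẋ)=(0.483757, 1.798771)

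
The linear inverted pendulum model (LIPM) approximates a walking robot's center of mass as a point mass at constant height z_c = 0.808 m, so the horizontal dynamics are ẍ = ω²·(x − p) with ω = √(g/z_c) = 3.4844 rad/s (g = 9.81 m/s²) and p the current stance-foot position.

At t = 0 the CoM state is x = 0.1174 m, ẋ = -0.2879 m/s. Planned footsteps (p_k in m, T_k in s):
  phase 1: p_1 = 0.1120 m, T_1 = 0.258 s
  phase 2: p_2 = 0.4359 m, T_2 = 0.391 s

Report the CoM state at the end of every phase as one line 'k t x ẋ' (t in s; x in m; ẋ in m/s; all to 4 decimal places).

phase 1: p=0.1120, T=0.258, ωT=0.898975, cosh=1.432035, sinh=1.025049; start (x,ẋ)=(0.117400, -0.287900) → end (x,ẋ)=(0.035038, -0.392996)
phase 2: p=0.4359, T=0.391, ωT=1.362400, cosh=2.080801, sinh=1.824756; start (x,ẋ)=(0.035038, -0.392996) → end (x,ẋ)=(-0.604023, -3.366499)

1 0.2580 0.0350 -0.3930
2 0.6490 -0.6040 -3.3665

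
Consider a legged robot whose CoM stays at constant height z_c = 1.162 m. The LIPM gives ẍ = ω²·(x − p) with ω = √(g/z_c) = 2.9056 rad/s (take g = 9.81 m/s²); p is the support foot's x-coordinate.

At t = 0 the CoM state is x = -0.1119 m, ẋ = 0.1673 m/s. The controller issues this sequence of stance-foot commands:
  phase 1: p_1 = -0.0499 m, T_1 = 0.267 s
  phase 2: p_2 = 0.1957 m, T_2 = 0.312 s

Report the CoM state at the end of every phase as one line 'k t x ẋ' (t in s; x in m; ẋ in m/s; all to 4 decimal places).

1 0.2670 -0.0822 0.0660
2 0.5790 -0.1809 -0.7415

phase 1: p=-0.0499, T=0.267, ωT=0.775795, cosh=1.316328, sinh=0.855991; start (x,ẋ)=(-0.111900, 0.167300) → end (x,ẋ)=(-0.082226, 0.066017)
phase 2: p=0.1957, T=0.312, ωT=0.906547, cosh=1.439838, sinh=1.035921; start (x,ẋ)=(-0.082226, 0.066017) → end (x,ẋ)=(-0.180931, -0.741495)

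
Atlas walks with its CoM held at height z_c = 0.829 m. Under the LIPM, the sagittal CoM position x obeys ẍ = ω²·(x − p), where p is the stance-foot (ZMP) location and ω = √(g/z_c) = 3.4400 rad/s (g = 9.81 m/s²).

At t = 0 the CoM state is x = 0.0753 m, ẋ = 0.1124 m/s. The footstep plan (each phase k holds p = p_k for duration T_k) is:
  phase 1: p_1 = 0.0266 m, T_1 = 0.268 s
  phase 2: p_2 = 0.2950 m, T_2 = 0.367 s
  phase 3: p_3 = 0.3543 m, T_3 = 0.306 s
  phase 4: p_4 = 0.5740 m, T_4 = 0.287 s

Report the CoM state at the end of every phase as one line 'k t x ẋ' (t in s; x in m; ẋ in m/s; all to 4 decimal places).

phase 1: p=0.0266, T=0.268, ωT=0.921920, cosh=1.455934, sinh=1.058179; start (x,ẋ)=(0.075300, 0.112400) → end (x,ẋ)=(0.132079, 0.340922)
phase 2: p=0.2950, T=0.367, ωT=1.262480, cosh=1.908563, sinh=1.625612; start (x,ẋ)=(0.132079, 0.340922) → end (x,ẋ)=(0.145162, -0.260399)
phase 3: p=0.3543, T=0.306, ωT=1.052640, cosh=1.607110, sinh=1.258095; start (x,ẋ)=(0.145162, -0.260399) → end (x,ẋ)=(-0.077042, -1.323607)
phase 4: p=0.5740, T=0.287, ωT=0.987280, cosh=1.528257, sinh=1.155668; start (x,ẋ)=(-0.077042, -1.323607) → end (x,ẋ)=(-0.865625, -4.611027)

1 0.2680 0.1321 0.3409
2 0.6350 0.1452 -0.2604
3 0.9410 -0.0770 -1.3236
4 1.2280 -0.8656 -4.6110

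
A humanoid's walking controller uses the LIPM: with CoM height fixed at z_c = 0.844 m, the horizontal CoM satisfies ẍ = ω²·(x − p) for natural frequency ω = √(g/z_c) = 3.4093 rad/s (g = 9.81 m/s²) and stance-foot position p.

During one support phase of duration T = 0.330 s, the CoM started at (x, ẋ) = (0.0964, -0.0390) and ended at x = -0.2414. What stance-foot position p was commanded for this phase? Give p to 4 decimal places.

p = 0.5548

ωT = 3.4093·0.330 = 1.125069; cosh(ωT) = 1.702530, sinh(ωT) = 1.377900
x(T) = p + (x₀−p)·cosh(ωT) + (ẋ₀/ω)·sinh(ωT) ⇒ p·(1 − cosh) = x(T) − x₀·cosh − (ẋ₀/ω)·sinh
numerator   = -0.2414 − (0.0964)·1.702530 − (-0.0390/3.4093)·1.377900 = -0.389762
denominator = 1 − 1.702530 = -0.702530
p = -0.389762 / -0.702530 = 0.5548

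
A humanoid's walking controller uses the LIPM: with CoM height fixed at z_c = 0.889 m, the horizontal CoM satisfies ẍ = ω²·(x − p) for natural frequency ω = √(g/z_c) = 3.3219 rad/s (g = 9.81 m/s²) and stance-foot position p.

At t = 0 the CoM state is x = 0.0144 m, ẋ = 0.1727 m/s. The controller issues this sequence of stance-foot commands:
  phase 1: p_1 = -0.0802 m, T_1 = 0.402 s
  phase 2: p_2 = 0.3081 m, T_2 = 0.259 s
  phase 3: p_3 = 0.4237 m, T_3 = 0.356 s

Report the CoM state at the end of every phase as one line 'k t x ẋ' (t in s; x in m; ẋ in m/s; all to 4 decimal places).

phase 1: p=-0.0802, T=0.402, ωT=1.335404, cosh=2.032291, sinh=1.769239; start (x,ẋ)=(0.014400, 0.172700) → end (x,ẋ)=(0.204035, 0.906963)
phase 2: p=0.3081, T=0.259, ωT=0.860372, cosh=1.393522, sinh=0.970518; start (x,ẋ)=(0.204035, 0.906963) → end (x,ẋ)=(0.428059, 0.928370)
phase 3: p=0.4237, T=0.356, ωT=1.182596, cosh=1.784658, sinh=1.478176; start (x,ẋ)=(0.428059, 0.928370) → end (x,ẋ)=(0.844584, 1.678226)

1 0.4020 0.2040 0.9070
2 0.6610 0.4281 0.9284
3 1.0170 0.8446 1.6782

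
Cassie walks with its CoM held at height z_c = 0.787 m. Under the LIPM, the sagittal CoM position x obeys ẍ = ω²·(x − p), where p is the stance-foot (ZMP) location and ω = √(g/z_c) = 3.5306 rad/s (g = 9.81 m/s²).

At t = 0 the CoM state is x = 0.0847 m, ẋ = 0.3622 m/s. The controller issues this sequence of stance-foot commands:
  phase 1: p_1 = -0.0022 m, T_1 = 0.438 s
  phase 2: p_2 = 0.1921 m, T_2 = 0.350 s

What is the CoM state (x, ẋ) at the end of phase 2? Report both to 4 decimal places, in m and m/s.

phase 1: p=-0.0022, T=0.438, ωT=1.546403, cosh=2.453783, sinh=2.240770; start (x,ẋ)=(0.084700, 0.362200) → end (x,ẋ)=(0.440912, 1.576249)
phase 2: p=0.1921, T=0.350, ωT=1.235710, cosh=1.865724, sinh=1.575096; start (x,ẋ)=(0.440912, 1.576249) → end (x,ẋ)=(1.359521, 4.324496)

x = 1.3595, ẋ = 4.3245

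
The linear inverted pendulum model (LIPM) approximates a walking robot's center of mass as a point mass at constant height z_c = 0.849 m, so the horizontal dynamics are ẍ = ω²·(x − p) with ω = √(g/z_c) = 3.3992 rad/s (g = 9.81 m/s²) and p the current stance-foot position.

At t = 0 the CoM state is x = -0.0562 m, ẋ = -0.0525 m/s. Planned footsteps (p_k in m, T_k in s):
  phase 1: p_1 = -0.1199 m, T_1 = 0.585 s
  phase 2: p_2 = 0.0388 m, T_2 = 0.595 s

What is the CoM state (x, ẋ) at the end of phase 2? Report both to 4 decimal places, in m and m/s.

phase 1: p=-0.1199, T=0.585, ωT=1.988532, cosh=3.720849, sinh=3.583953; start (x,ẋ)=(-0.056200, -0.052500) → end (x,ẋ)=(0.061765, 0.580685)
phase 2: p=0.0388, T=0.595, ωT=2.022524, cosh=3.844848, sinh=3.712527; start (x,ẋ)=(0.061765, 0.580685) → end (x,ẋ)=(0.761307, 2.522452)

x = 0.7613, ẋ = 2.5225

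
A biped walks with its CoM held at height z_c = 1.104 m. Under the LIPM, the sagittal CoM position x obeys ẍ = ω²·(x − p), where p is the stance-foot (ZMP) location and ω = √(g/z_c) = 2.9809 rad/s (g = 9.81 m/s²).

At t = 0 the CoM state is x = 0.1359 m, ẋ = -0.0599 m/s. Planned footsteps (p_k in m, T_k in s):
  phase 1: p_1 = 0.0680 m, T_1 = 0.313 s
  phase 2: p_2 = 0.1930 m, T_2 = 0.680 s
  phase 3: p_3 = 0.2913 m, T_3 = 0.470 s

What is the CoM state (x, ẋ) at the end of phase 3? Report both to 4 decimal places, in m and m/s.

phase 1: p=0.0680, T=0.313, ωT=0.933022, cosh=1.467771, sinh=1.074408; start (x,ẋ)=(0.135900, -0.059900) → end (x,ẋ)=(0.146072, 0.129544)
phase 2: p=0.1930, T=0.680, ωT=2.027012, cosh=3.861549, sinh=3.729820; start (x,ẋ)=(0.146072, 0.129544) → end (x,ẋ)=(0.173875, -0.021517)
phase 3: p=0.2913, T=0.470, ωT=1.401023, cosh=2.152848, sinh=1.906503; start (x,ẋ)=(0.173875, -0.021517) → end (x,ẋ)=(0.024741, -0.713658)

x = 0.0247, ẋ = -0.7137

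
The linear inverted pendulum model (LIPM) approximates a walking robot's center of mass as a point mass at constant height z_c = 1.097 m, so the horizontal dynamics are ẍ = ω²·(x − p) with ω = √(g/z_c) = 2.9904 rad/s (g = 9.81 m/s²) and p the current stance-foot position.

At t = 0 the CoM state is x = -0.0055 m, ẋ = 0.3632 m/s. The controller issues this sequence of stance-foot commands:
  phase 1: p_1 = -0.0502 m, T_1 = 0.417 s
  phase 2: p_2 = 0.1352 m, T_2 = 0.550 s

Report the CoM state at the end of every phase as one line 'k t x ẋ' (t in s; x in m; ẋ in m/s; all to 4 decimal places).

phase 1: p=-0.0502, T=0.417, ωT=1.246997, cosh=1.883622, sinh=1.596255; start (x,ẋ)=(-0.005500, 0.363200) → end (x,ẋ)=(0.227872, 0.897504)
phase 2: p=0.1352, T=0.550, ωT=1.644720, cosh=2.686313, sinh=2.493246; start (x,ẋ)=(0.227872, 0.897504) → end (x,ẋ)=(1.132439, 3.101918)

1 0.4170 0.2279 0.8975
2 0.9670 1.1324 3.1019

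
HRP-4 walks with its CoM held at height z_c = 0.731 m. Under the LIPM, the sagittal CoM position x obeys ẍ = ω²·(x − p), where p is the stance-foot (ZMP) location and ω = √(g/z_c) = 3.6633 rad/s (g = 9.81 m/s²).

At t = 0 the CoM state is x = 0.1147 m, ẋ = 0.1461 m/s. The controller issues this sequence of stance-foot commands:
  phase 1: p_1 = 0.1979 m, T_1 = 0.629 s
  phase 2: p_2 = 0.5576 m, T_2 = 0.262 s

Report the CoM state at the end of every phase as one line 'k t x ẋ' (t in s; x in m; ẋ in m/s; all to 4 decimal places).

phase 1: p=0.1979, T=0.629, ωT=2.304216, cosh=5.058078, sinh=4.958241; start (x,ẋ)=(0.114700, 0.146100) → end (x,ẋ)=(-0.025187, -0.772220)
phase 2: p=0.5576, T=0.262, ωT=0.959785, cosh=1.497055, sinh=1.114079; start (x,ẋ)=(-0.025187, -0.772220) → end (x,ẋ)=(-0.549711, -3.534531)

1 0.6290 -0.0252 -0.7722
2 0.8910 -0.5497 -3.5345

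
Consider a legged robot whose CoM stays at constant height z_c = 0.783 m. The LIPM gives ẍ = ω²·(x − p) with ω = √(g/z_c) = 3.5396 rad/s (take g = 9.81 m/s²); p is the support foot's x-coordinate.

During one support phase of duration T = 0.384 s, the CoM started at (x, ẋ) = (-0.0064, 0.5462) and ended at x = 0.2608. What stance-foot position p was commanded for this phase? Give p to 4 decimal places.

p = 0.0060

ωT = 3.5396·0.384 = 1.359206; cosh(ωT) = 2.074984, sinh(ωT) = 1.818119
x(T) = p + (x₀−p)·cosh(ωT) + (ẋ₀/ω)·sinh(ωT) ⇒ p·(1 − cosh) = x(T) − x₀·cosh − (ẋ₀/ω)·sinh
numerator   = 0.2608 − (-0.0064)·2.074984 − (0.5462/3.5396)·1.818119 = -0.006476
denominator = 1 − 2.074984 = -1.074984
p = -0.006476 / -1.074984 = 0.0060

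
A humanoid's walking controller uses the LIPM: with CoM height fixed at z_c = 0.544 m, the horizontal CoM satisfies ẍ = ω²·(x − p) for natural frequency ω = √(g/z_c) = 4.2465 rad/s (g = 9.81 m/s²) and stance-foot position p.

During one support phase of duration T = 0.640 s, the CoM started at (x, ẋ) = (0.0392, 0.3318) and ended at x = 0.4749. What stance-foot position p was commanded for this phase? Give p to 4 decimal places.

p = 0.0624

ωT = 4.2465·0.640 = 2.717760; cosh(ωT) = 7.606189, sinh(ωT) = 7.540167
x(T) = p + (x₀−p)·cosh(ωT) + (ẋ₀/ω)·sinh(ωT) ⇒ p·(1 − cosh) = x(T) − x₀·cosh − (ẋ₀/ω)·sinh
numerator   = 0.4749 − (0.0392)·7.606189 − (0.3318/4.2465)·7.540167 = -0.412413
denominator = 1 − 7.606189 = -6.606189
p = -0.412413 / -6.606189 = 0.0624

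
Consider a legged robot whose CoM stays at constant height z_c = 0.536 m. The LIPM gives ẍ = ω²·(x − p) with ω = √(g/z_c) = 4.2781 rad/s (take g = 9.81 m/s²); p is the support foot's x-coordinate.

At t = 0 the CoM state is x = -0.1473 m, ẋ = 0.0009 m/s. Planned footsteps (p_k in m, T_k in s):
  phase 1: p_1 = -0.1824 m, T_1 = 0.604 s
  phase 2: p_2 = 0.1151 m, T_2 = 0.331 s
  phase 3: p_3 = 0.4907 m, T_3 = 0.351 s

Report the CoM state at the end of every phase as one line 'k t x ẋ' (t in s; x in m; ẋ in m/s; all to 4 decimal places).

1 0.6040 0.0528 0.9951
2 0.9350 0.4303 1.6546
3 1.2860 1.1734 3.3470

phase 1: p=-0.1824, T=0.604, ωT=2.583972, cosh=6.662570, sinh=6.587097; start (x,ẋ)=(-0.147300, 0.000900) → end (x,ẋ)=(0.052842, 0.995123)
phase 2: p=0.1151, T=0.331, ωT=1.416051, cosh=2.181743, sinh=1.939073; start (x,ẋ)=(0.052842, 0.995123) → end (x,ẋ)=(0.430314, 1.654639)
phase 3: p=0.4907, T=0.351, ωT=1.501613, cosh=2.355847, sinh=2.133077; start (x,ẋ)=(0.430314, 1.654639) → end (x,ẋ)=(1.173449, 3.347025)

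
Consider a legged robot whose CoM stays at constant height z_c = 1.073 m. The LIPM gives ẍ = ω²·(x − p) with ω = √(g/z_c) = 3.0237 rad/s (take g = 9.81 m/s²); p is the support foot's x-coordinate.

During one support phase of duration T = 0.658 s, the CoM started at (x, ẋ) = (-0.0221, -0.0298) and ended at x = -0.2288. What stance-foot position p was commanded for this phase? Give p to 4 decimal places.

p = 0.0408

ωT = 3.0237·0.658 = 1.989595; cosh(ωT) = 3.724660, sinh(ωT) = 3.587909
x(T) = p + (x₀−p)·cosh(ωT) + (ẋ₀/ω)·sinh(ωT) ⇒ p·(1 − cosh) = x(T) − x₀·cosh − (ẋ₀/ω)·sinh
numerator   = -0.2288 − (-0.0221)·3.724660 − (-0.0298/3.0237)·3.587909 = -0.111124
denominator = 1 − 3.724660 = -2.724660
p = -0.111124 / -2.724660 = 0.0408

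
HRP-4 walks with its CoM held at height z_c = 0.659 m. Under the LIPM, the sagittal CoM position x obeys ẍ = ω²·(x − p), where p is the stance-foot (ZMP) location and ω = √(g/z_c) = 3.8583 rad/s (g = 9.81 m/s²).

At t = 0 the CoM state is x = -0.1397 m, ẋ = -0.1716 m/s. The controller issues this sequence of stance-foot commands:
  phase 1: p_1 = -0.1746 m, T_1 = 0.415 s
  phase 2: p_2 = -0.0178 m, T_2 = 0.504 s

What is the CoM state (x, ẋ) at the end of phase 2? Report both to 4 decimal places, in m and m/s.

x = -0.7419, ẋ = -2.7162

phase 1: p=-0.1746, T=0.415, ωT=1.601194, cosh=2.580304, sinh=2.378648; start (x,ẋ)=(-0.139700, -0.171600) → end (x,ẋ)=(-0.190339, -0.122484)
phase 2: p=-0.0178, T=0.504, ωT=1.944583, cosh=3.566882, sinh=3.423835; start (x,ẋ)=(-0.190339, -0.122484) → end (x,ẋ)=(-0.741918, -2.716159)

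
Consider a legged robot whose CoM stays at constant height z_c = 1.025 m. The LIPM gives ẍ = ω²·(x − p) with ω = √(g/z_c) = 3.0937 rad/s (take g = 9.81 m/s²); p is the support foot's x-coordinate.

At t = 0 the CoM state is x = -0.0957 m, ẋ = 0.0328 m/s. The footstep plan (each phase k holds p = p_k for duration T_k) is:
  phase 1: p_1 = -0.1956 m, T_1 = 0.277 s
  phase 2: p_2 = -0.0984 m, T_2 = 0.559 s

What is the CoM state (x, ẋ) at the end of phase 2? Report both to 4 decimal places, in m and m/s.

x = 0.3562, ẋ = 1.4388

phase 1: p=-0.1956, T=0.277, ωT=0.856955, cosh=1.390214, sinh=0.965761; start (x,ẋ)=(-0.095700, 0.032800) → end (x,ẋ)=(-0.046478, 0.344078)
phase 2: p=-0.0984, T=0.559, ωT=1.729378, cosh=2.907271, sinh=2.729877; start (x,ẋ)=(-0.046478, 0.344078) → end (x,ẋ)=(0.356164, 1.438827)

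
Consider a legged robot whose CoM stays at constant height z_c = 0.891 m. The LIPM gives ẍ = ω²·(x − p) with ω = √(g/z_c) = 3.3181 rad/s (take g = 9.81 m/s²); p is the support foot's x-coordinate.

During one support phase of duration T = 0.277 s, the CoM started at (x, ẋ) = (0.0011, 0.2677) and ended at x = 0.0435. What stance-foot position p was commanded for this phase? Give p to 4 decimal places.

p = 0.0952

ωT = 3.3181·0.277 = 0.919114; cosh(ωT) = 1.452970, sinh(ωT) = 1.054097
x(T) = p + (x₀−p)·cosh(ωT) + (ẋ₀/ω)·sinh(ωT) ⇒ p·(1 − cosh) = x(T) − x₀·cosh − (ẋ₀/ω)·sinh
numerator   = 0.0435 − (0.0011)·1.452970 − (0.2677/3.3181)·1.054097 = -0.043141
denominator = 1 − 1.452970 = -0.452970
p = -0.043141 / -0.452970 = 0.0952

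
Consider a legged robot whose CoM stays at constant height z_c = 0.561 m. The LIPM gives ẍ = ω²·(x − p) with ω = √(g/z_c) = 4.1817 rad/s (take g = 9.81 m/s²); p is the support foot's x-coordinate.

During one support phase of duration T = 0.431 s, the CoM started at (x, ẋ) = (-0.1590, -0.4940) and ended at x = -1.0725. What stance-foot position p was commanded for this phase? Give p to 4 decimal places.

p = 0.1083

ωT = 4.1817·0.431 = 1.802313; cosh(ωT) = 3.114286, sinh(ωT) = 2.949369
x(T) = p + (x₀−p)·cosh(ωT) + (ẋ₀/ω)·sinh(ωT) ⇒ p·(1 − cosh) = x(T) − x₀·cosh − (ẋ₀/ω)·sinh
numerator   = -1.0725 − (-0.1590)·3.114286 − (-0.4940/4.1817)·2.949369 = -0.228908
denominator = 1 − 3.114286 = -2.114286
p = -0.228908 / -2.114286 = 0.1083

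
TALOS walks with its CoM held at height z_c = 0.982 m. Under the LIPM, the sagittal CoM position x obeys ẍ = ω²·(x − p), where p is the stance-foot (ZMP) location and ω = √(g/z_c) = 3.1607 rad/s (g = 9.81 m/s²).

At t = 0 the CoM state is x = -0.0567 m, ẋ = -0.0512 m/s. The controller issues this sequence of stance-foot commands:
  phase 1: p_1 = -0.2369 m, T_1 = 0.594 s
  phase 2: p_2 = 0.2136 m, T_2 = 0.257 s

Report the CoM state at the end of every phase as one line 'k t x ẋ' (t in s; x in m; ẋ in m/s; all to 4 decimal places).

phase 1: p=-0.2369, T=0.594, ωT=1.877456, cosh=3.344916, sinh=3.191937; start (x,ẋ)=(-0.056700, -0.051200) → end (x,ẋ)=(0.314148, 1.646734)
phase 2: p=0.2136, T=0.257, ωT=0.812300, cosh=1.348460, sinh=0.904624; start (x,ẋ)=(0.314148, 1.646734) → end (x,ẋ)=(0.820496, 2.508046)

1 0.5940 0.3141 1.6467
2 0.8510 0.8205 2.5080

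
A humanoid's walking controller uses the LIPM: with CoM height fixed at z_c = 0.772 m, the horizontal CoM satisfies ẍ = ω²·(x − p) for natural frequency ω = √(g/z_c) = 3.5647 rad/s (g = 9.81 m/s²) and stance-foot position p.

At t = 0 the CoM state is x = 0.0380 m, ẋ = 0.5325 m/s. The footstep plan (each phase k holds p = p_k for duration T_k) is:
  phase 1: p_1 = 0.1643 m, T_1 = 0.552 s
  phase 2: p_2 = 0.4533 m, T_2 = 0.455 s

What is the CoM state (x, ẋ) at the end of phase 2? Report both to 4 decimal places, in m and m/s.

phase 1: p=0.1643, T=0.552, ωT=1.967714, cosh=3.647041, sinh=3.507265; start (x,ẋ)=(0.038000, 0.532500) → end (x,ẋ)=(0.227599, 0.363003)
phase 2: p=0.4533, T=0.455, ωT=1.621939, cosh=2.630205, sinh=2.432690; start (x,ẋ)=(0.227599, 0.363003) → end (x,ẋ)=(0.107387, -1.002464)

x = 0.1074, ẋ = -1.0025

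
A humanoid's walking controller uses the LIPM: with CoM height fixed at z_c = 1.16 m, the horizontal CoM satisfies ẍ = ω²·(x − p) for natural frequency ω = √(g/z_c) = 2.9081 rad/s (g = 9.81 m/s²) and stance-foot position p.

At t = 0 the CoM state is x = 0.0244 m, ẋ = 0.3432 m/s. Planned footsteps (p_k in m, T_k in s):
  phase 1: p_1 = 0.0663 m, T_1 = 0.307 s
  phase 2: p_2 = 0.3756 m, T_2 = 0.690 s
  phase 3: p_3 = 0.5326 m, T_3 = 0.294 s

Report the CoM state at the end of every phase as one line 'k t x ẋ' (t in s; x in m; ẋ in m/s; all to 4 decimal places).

1 0.3070 0.1265 0.3655
2 0.9970 -0.1086 -1.2617
3 1.2910 -0.7754 -3.5474

phase 1: p=0.0663, T=0.307, ωT=0.892787, cosh=1.425719, sinh=1.016206; start (x,ẋ)=(0.024400, 0.343200) → end (x,ẋ)=(0.126490, 0.365483)
phase 2: p=0.3756, T=0.690, ωT=2.006589, cosh=3.786175, sinh=3.651728; start (x,ẋ)=(0.126490, 0.365483) → end (x,ẋ)=(-0.108633, -1.261664)
phase 3: p=0.5326, T=0.294, ωT=0.854981, cosh=1.388311, sinh=0.963020; start (x,ẋ)=(-0.108633, -1.261664) → end (x,ẋ)=(-0.775432, -3.547393)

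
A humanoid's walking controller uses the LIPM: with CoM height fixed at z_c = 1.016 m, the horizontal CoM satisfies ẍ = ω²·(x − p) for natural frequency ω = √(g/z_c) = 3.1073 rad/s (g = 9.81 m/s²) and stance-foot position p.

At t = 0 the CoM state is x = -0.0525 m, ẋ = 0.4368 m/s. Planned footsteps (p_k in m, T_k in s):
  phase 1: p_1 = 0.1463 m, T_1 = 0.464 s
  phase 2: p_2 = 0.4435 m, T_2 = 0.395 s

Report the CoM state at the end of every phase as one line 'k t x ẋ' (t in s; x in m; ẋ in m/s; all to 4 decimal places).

phase 1: p=0.1463, T=0.464, ωT=1.441787, cosh=2.232375, sinh=1.995871; start (x,ẋ)=(-0.052500, 0.436800) → end (x,ẋ)=(-0.016932, -0.257810)
phase 2: p=0.4435, T=0.395, ωT=1.227383, cosh=1.852674, sinh=1.559616; start (x,ẋ)=(-0.016932, -0.257810) → end (x,ẋ)=(-0.538931, -2.708982)

1 0.4640 -0.0169 -0.2578
2 0.8590 -0.5389 -2.7090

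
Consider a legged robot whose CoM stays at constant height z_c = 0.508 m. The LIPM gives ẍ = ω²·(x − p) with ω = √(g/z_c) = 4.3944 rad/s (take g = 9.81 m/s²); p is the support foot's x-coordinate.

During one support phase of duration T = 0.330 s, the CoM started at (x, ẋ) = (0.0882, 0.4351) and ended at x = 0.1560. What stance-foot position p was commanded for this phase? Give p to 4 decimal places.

ωT = 4.3944·0.330 = 1.450152; cosh(ωT) = 2.249149, sinh(ωT) = 2.014614
x(T) = p + (x₀−p)·cosh(ωT) + (ẋ₀/ω)·sinh(ωT) ⇒ p·(1 − cosh) = x(T) − x₀·cosh − (ẋ₀/ω)·sinh
numerator   = 0.1560 − (0.0882)·2.249149 − (0.4351/4.3944)·2.014614 = -0.241847
denominator = 1 − 2.249149 = -1.249149
p = -0.241847 / -1.249149 = 0.1936

p = 0.1936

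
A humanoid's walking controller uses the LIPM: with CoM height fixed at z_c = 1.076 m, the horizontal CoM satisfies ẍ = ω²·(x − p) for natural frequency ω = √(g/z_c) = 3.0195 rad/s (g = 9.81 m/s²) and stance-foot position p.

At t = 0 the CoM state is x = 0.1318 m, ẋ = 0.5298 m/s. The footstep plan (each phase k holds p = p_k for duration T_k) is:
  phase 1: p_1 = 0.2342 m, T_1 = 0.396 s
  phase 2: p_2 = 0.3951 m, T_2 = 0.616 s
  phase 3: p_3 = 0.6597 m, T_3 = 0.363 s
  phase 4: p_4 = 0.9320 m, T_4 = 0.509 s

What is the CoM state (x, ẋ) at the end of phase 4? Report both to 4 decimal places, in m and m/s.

x = 2.0215, ẋ = 3.5322

phase 1: p=0.2342, T=0.396, ωT=1.195722, cosh=1.804215, sinh=1.501729; start (x,ẋ)=(0.131800, 0.529800) → end (x,ẋ)=(0.312941, 0.491543)
phase 2: p=0.3951, T=0.616, ωT=1.860012, cosh=3.289742, sinh=3.134072; start (x,ẋ)=(0.312941, 0.491543) → end (x,ẋ)=(0.635012, 0.839553)
phase 3: p=0.6597, T=0.363, ωT=1.096078, cosh=1.663294, sinh=1.329115; start (x,ẋ)=(0.635012, 0.839553) → end (x,ẋ)=(0.988189, 1.297346)
phase 4: p=0.9320, T=0.509, ωT=1.536925, cosh=2.432656, sinh=2.217615; start (x,ẋ)=(0.988189, 1.297346) → end (x,ẋ)=(2.021501, 3.532246)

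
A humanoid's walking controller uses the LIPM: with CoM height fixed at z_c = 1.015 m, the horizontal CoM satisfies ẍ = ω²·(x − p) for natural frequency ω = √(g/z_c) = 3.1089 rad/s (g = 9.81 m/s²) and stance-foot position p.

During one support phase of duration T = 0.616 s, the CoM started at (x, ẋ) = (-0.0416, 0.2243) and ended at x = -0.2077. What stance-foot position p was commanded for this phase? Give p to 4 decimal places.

ωT = 3.1089·0.616 = 1.915082; cosh(ωT) = 3.467414, sinh(ωT) = 3.320084
x(T) = p + (x₀−p)·cosh(ωT) + (ẋ₀/ω)·sinh(ωT) ⇒ p·(1 − cosh) = x(T) − x₀·cosh − (ẋ₀/ω)·sinh
numerator   = -0.2077 − (-0.0416)·3.467414 − (0.2243/3.1089)·3.320084 = -0.302992
denominator = 1 − 3.467414 = -2.467414
p = -0.302992 / -2.467414 = 0.1228

p = 0.1228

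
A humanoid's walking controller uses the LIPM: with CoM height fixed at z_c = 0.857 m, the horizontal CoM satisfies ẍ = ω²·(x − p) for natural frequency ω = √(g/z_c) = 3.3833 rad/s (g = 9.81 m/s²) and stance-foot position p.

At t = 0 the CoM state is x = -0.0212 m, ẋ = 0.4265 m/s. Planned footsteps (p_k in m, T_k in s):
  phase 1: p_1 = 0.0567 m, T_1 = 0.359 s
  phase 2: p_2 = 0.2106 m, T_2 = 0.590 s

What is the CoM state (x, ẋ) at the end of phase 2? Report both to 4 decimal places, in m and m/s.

phase 1: p=0.0567, T=0.359, ωT=1.214605, cosh=1.832895, sinh=1.536067; start (x,ẋ)=(-0.021200, 0.426500) → end (x,ẋ)=(0.107555, 0.376885)
phase 2: p=0.2106, T=0.590, ωT=1.996147, cosh=3.748249, sinh=3.612392; start (x,ẋ)=(0.107555, 0.376885) → end (x,ẋ)=(0.226765, 0.153260)

x = 0.2268, ẋ = 0.1533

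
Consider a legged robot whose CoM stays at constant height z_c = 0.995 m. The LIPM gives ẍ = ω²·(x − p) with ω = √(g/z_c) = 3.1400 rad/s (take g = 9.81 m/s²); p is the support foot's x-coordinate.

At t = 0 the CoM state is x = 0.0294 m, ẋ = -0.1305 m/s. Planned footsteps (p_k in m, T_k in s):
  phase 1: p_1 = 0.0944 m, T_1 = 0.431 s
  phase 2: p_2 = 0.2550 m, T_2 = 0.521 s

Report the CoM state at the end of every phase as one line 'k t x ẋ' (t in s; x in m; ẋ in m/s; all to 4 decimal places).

phase 1: p=0.0944, T=0.431, ωT=1.353340, cosh=2.064353, sinh=1.805978; start (x,ẋ)=(0.029400, -0.130500) → end (x,ẋ)=(-0.114840, -0.637998)
phase 2: p=0.2550, T=0.521, ωT=1.635940, cosh=2.664526, sinh=2.469756; start (x,ẋ)=(-0.114840, -0.637998) → end (x,ẋ)=(-1.232264, -4.568087)

1 0.4310 -0.1148 -0.6380
2 0.9520 -1.2323 -4.5681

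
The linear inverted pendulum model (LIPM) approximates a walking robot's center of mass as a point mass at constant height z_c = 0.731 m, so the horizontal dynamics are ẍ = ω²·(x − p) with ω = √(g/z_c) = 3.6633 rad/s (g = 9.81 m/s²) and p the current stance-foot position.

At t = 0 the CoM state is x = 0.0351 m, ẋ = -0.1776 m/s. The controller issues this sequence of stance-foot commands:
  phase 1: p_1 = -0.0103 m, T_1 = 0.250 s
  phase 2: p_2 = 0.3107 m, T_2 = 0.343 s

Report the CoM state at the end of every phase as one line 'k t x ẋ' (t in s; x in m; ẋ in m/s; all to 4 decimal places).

phase 1: p=-0.0103, T=0.250, ωT=0.915825, cosh=1.449511, sinh=1.049325; start (x,ẋ)=(0.035100, -0.177600) → end (x,ẋ)=(0.004636, -0.082916)
phase 2: p=0.3107, T=0.343, ωT=1.256512, cosh=1.898896, sinh=1.614250; start (x,ẋ)=(0.004636, -0.082916) → end (x,ẋ)=(-0.307022, -1.967355)

1 0.2500 0.0046 -0.0829
2 0.5930 -0.3070 -1.9674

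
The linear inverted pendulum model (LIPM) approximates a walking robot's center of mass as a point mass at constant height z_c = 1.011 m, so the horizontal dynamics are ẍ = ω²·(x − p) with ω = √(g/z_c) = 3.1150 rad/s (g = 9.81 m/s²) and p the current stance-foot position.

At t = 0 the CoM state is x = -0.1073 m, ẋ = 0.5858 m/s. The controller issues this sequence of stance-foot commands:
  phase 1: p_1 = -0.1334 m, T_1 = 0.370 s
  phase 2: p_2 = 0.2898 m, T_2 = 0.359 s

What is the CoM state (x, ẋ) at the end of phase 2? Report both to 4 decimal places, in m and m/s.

phase 1: p=-0.1334, T=0.370, ωT=1.152550, cosh=1.741043, sinh=1.425213; start (x,ẋ)=(-0.107300, 0.585800) → end (x,ẋ)=(0.180064, 1.135775)
phase 2: p=0.2898, T=0.359, ωT=1.118285, cosh=1.693221, sinh=1.366381; start (x,ẋ)=(0.180064, 1.135775) → end (x,ẋ)=(0.602195, 1.456050)

x = 0.6022, ẋ = 1.4561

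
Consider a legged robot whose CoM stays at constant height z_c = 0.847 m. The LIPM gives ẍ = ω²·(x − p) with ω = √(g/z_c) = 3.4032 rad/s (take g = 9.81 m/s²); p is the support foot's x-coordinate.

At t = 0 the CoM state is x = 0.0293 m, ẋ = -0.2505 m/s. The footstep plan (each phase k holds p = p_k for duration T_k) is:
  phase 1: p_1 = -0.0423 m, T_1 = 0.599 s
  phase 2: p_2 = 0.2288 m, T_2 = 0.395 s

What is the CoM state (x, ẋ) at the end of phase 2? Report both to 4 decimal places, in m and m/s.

phase 1: p=-0.0423, T=0.599, ωT=2.038517, cosh=3.904716, sinh=3.774495; start (x,ẋ)=(0.029300, -0.250500) → end (x,ẋ)=(-0.040552, -0.058404)
phase 2: p=0.2288, T=0.395, ωT=1.344264, cosh=2.048047, sinh=1.787316; start (x,ẋ)=(-0.040552, -0.058404) → end (x,ẋ)=(-0.353519, -1.757973)

x = -0.3535, ẋ = -1.7580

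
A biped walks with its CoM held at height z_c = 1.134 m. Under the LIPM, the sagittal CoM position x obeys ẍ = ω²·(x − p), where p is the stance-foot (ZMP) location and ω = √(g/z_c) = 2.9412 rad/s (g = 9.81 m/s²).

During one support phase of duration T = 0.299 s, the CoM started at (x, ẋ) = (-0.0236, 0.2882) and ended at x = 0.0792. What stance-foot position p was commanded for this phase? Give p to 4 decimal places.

ωT = 2.9412·0.299 = 0.879419; cosh(ωT) = 1.412261, sinh(ωT) = 0.997237
x(T) = p + (x₀−p)·cosh(ωT) + (ẋ₀/ω)·sinh(ωT) ⇒ p·(1 − cosh) = x(T) − x₀·cosh − (ẋ₀/ω)·sinh
numerator   = 0.0792 − (-0.0236)·1.412261 − (0.2882/2.9412)·0.997237 = 0.014813
denominator = 1 − 1.412261 = -0.412261
p = 0.014813 / -0.412261 = -0.0359

p = -0.0359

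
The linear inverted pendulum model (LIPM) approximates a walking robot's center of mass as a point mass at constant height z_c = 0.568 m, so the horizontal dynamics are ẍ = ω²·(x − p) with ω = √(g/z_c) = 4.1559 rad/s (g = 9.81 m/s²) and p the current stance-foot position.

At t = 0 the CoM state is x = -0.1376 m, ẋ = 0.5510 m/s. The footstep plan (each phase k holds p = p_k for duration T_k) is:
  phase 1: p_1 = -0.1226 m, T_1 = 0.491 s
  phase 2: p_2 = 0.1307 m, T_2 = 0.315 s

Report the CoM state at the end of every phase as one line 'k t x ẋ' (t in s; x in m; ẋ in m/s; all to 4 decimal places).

1 0.4910 0.3202 1.9199
2 0.8060 1.3001 5.1656

phase 1: p=-0.1226, T=0.491, ωT=2.040547, cosh=3.912387, sinh=3.782429; start (x,ẋ)=(-0.137600, 0.551000) → end (x,ẋ)=(0.320198, 1.919934)
phase 2: p=0.1307, T=0.315, ωT=1.309109, cosh=1.986466, sinh=1.716405; start (x,ẋ)=(0.320198, 1.919934) → end (x,ẋ)=(1.300074, 5.165616)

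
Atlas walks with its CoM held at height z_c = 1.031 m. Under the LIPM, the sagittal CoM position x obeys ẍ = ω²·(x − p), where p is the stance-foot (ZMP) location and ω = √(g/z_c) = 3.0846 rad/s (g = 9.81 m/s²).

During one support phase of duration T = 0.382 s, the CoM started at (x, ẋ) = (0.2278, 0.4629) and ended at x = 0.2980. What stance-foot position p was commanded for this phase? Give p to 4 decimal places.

ωT = 3.0846·0.382 = 1.178317; cosh(ωT) = 1.778349, sinh(ωT) = 1.470553
x(T) = p + (x₀−p)·cosh(ωT) + (ẋ₀/ω)·sinh(ωT) ⇒ p·(1 − cosh) = x(T) − x₀·cosh − (ẋ₀/ω)·sinh
numerator   = 0.2980 − (0.2278)·1.778349 − (0.4629/3.0846)·1.470553 = -0.327791
denominator = 1 − 1.778349 = -0.778349
p = -0.327791 / -0.778349 = 0.4211

p = 0.4211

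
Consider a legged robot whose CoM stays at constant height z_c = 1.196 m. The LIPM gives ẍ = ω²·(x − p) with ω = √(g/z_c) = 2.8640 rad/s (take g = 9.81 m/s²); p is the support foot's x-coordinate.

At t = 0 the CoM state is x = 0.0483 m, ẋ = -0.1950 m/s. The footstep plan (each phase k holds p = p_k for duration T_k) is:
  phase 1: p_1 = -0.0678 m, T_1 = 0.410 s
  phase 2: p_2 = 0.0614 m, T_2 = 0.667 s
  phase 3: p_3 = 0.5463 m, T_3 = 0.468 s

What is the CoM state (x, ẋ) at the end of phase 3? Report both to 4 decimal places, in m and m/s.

x = -0.1073, ẋ = -1.5004

phase 1: p=-0.0678, T=0.410, ωT=1.174240, cosh=1.772368, sinh=1.463315; start (x,ẋ)=(0.048300, -0.195000) → end (x,ẋ)=(0.038340, 0.140955)
phase 2: p=0.0614, T=0.667, ωT=1.910288, cosh=3.451536, sinh=3.303498; start (x,ẋ)=(0.038340, 0.140955) → end (x,ẋ)=(0.144393, 0.268336)
phase 3: p=0.5463, T=0.468, ωT=1.340352, cosh=2.041071, sinh=1.779317; start (x,ẋ)=(0.144393, 0.268336) → end (x,ẋ)=(-0.107311, -1.500411)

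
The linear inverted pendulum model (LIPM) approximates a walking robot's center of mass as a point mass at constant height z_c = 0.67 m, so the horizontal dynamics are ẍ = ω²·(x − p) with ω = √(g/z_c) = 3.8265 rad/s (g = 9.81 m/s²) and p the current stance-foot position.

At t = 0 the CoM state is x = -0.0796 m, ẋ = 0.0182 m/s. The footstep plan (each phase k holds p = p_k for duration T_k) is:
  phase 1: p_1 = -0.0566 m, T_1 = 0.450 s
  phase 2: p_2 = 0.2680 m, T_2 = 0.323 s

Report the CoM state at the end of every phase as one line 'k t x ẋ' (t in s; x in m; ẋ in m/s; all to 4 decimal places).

1 0.4500 -0.1101 -0.1858
2 0.7730 -0.5141 -2.6264

phase 1: p=-0.0566, T=0.450, ωT=1.721925, cosh=2.887005, sinh=2.708284; start (x,ẋ)=(-0.079600, 0.018200) → end (x,ẋ)=(-0.110120, -0.185811)
phase 2: p=0.2680, T=0.323, ωT=1.235959, cosh=1.866118, sinh=1.575562; start (x,ẋ)=(-0.110120, -0.185811) → end (x,ẋ)=(-0.514124, -2.626386)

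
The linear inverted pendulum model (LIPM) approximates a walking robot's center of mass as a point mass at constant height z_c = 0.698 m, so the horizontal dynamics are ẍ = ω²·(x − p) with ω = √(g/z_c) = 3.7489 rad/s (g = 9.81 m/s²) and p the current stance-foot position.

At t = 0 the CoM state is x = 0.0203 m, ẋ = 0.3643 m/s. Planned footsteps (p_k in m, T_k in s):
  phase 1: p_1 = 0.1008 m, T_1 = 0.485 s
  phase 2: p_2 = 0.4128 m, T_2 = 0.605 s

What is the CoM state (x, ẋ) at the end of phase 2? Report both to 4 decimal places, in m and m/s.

x = -0.6157, ẋ = -3.7234

phase 1: p=0.1008, T=0.485, ωT=1.818216, cosh=3.161588, sinh=2.999273; start (x,ẋ)=(0.020300, 0.364300) → end (x,ẋ)=(0.137747, 0.246627)
phase 2: p=0.4128, T=0.605, ωT=2.268085, cosh=4.882194, sinh=4.778684; start (x,ẋ)=(0.137747, 0.246627) → end (x,ẋ)=(-0.615690, -3.723442)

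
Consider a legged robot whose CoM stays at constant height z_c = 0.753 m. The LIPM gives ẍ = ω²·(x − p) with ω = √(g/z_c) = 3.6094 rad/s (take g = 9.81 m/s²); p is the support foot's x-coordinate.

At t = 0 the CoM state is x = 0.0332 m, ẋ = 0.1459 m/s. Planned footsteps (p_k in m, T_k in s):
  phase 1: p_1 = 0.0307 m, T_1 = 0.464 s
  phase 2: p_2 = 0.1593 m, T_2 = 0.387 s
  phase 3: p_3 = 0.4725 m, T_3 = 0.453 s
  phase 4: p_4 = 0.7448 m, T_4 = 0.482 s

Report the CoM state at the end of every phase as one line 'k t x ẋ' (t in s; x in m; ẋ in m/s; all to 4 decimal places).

phase 1: p=0.0307, T=0.464, ωT=1.674762, cosh=2.762438, sinh=2.575085; start (x,ẋ)=(0.033200, 0.145900) → end (x,ẋ)=(0.141697, 0.426276)
phase 2: p=0.1593, T=0.387, ωT=1.396838, cosh=2.144887, sinh=1.897509; start (x,ẋ)=(0.141697, 0.426276) → end (x,ẋ)=(0.345642, 0.793752)
phase 3: p=0.4725, T=0.453, ωT=1.635058, cosh=2.662349, sinh=2.467408; start (x,ẋ)=(0.345642, 0.793752) → end (x,ẋ)=(0.677373, 0.983464)
phase 4: p=0.7448, T=0.482, ωT=1.739731, cosh=2.935689, sinh=2.760121; start (x,ẋ)=(0.677373, 0.983464) → end (x,ẋ)=(1.298914, 2.215411)

1 0.4640 0.1417 0.4263
2 0.8510 0.3456 0.7938
3 1.3040 0.6774 0.9835
4 1.7860 1.2989 2.2154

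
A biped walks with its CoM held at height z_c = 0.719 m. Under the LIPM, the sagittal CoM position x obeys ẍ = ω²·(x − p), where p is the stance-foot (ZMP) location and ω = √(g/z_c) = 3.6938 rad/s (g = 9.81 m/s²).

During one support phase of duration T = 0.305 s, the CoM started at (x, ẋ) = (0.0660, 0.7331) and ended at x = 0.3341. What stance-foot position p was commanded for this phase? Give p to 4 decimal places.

p = 0.0744

ωT = 3.6938·0.305 = 1.126609; cosh(ωT) = 1.704654, sinh(ωT) = 1.380523
x(T) = p + (x₀−p)·cosh(ωT) + (ẋ₀/ω)·sinh(ωT) ⇒ p·(1 − cosh) = x(T) − x₀·cosh − (ẋ₀/ω)·sinh
numerator   = 0.3341 − (0.0660)·1.704654 − (0.7331/3.6938)·1.380523 = -0.052396
denominator = 1 − 1.704654 = -0.704654
p = -0.052396 / -0.704654 = 0.0744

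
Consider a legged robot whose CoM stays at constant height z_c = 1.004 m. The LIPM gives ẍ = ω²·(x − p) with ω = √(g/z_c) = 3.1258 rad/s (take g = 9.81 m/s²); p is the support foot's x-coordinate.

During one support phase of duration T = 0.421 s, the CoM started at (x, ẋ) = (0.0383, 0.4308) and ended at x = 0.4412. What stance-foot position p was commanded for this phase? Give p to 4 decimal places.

ωT = 3.1258·0.421 = 1.315962; cosh(ωT) = 1.998276, sinh(ωT) = 1.730059
x(T) = p + (x₀−p)·cosh(ωT) + (ẋ₀/ω)·sinh(ωT) ⇒ p·(1 − cosh) = x(T) − x₀·cosh − (ẋ₀/ω)·sinh
numerator   = 0.4412 − (0.0383)·1.998276 − (0.4308/3.1258)·1.730059 = 0.126228
denominator = 1 − 1.998276 = -0.998276
p = 0.126228 / -0.998276 = -0.1264

p = -0.1264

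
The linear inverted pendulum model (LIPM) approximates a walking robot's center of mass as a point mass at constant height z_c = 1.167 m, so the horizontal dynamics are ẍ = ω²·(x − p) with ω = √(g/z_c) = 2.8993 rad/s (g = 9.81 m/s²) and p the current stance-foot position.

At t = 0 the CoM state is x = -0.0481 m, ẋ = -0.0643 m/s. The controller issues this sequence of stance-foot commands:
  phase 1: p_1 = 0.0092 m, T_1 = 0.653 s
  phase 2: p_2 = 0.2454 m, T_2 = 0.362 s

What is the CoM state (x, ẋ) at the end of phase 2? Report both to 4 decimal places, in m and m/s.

phase 1: p=0.0092, T=0.653, ωT=1.893243, cosh=3.395726, sinh=3.245143; start (x,ẋ)=(-0.048100, -0.064300) → end (x,ẋ)=(-0.257345, -0.757461)
phase 2: p=0.2454, T=0.362, ωT=1.049547, cosh=1.603226, sinh=1.253130; start (x,ẋ)=(-0.257345, -0.757461) → end (x,ẋ)=(-0.888002, -3.040953)

x = -0.8880, ẋ = -3.0410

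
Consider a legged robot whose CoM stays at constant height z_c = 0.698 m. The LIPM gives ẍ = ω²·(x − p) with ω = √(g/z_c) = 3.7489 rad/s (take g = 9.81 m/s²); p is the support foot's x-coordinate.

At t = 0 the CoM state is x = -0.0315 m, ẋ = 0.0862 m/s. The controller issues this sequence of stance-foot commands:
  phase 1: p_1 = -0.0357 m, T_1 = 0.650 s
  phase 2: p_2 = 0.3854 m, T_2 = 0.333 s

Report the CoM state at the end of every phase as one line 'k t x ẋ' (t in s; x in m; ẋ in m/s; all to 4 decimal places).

1 0.6500 0.1190 0.5860
2 0.9830 0.1329 -0.4918

phase 1: p=-0.0357, T=0.650, ωT=2.436785, cosh=5.761828, sinh=5.674386; start (x,ẋ)=(-0.031500, 0.086200) → end (x,ẋ)=(0.118973, 0.586015)
phase 2: p=0.3854, T=0.333, ωT=1.248384, cosh=1.885837, sinh=1.598869; start (x,ẋ)=(0.118973, 0.586015) → end (x,ẋ)=(0.132892, -0.491834)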